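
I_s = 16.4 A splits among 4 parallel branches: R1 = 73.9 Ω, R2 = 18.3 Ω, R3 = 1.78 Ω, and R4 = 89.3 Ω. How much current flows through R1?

Conductances: ΣG = 1/73.9 + 1/18.3 + 1/1.78 + 1/89.3 = 0.6412 (1/Ω).
By the current-divider rule, I = I_s · G_k/ΣG = 16.4 × 0.02110 = 0.3461 A.

I ≈ 0.346 A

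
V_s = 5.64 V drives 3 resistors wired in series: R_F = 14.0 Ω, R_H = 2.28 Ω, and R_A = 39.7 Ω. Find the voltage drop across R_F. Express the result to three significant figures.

V ≈ 1.41 V

Series total: ΣR = 14.0 + 2.28 + 39.7 = 55.98 Ω.
V = V_s · R/ΣR = 5.64 × 0.2501 = 1.411 V.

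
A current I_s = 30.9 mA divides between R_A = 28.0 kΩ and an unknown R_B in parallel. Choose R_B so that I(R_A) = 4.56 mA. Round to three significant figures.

Two-branch current divider: I_A = I_s · R_B/(R_A + R_B).
With f = 0.1476, R_B = R_A · f/(1−f) = 28.0 × 0.1731 = 4.847 kΩ.

R_B ≈ 4.85 kΩ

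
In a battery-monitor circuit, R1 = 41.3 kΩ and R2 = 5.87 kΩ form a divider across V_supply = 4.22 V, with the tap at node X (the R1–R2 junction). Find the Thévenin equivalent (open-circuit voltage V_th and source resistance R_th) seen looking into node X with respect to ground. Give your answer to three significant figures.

V_th is the unloaded tap voltage: V_supply · R2/(R1+R2) = 4.22 × 0.1244 = 0.5252 V.
Looking into X with the source shorted: R_th = R1·R2/(R1+R2) = 41.30 × 5.87/47.17 = 5.140 kΩ.

V_th ≈ 0.525 V, R_th ≈ 5.14 kΩ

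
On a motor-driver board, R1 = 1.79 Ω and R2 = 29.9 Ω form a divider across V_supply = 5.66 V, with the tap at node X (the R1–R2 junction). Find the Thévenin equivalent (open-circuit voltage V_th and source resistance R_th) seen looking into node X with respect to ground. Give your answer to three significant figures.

V_th ≈ 5.34 V, R_th ≈ 1.69 Ω

Open-circuit (no load on X): V_th = V_supply · R2/(R1 + R2) = 5.66 × 29.9/(1.790 + 29.9) = 5.340 V.
Looking into X with the source shorted: R_th = R1·R2/(R1+R2) = 1.790 × 29.9/31.69 = 1.689 Ω.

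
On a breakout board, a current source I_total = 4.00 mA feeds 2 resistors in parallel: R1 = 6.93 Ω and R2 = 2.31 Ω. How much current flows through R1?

I ≈ 1.00 mA

For two parallel branches, I_k = I_total · (other R)/(sum of R).
So I = 4.00 × 2.31/9.240 = 1.000 mA.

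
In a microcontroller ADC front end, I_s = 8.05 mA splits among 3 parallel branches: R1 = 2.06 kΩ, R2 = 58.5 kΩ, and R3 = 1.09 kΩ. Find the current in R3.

I ≈ 5.20 mA

Total conductance ΣG = 1/2.06 + 1/58.5 + 1/1.09 = 1.420 (units of 1/kΩ).
Current divider: I(R3) = I_s · G_k/ΣG = 8.05 × (0.9174/1.420) = 8.05 × 0.6461 = 5.201 mA.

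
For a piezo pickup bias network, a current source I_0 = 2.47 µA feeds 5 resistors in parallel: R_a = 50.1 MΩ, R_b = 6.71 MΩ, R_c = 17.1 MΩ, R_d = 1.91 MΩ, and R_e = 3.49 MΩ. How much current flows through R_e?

Conductances: ΣG = 1/50.1 + 1/6.71 + 1/17.1 + 1/1.91 + 1/3.49 = 1.038 (1/MΩ).
Current divider: I(R_e) = I_0 · G_k/ΣG = 2.47 × (0.2865/1.038) = 2.47 × 0.2762 = 0.6821 µA.

I ≈ 0.682 µA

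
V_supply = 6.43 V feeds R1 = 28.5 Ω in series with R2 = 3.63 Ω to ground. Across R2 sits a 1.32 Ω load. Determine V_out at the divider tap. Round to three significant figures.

V_out ≈ 0.211 V

The load sits in parallel with R2, giving an effective lower resistance R2' = R2·R_L/(R2+R_L) = 0.9680 Ω.
Voltage divider with the loaded lower leg: V_out = 6.43 × 0.9680/(28.5 + 0.9680) = 6.43 × 0.03285 = 0.2112 V.
(Unloaded it would be 0.726 V; the load pulls it down.)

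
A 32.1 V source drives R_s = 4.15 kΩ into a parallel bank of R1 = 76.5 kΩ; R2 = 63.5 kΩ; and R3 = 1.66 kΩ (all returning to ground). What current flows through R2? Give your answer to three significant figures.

Combine the parallel branches: R_p = (1/76.5 + 1/63.5 + 1/1.66)⁻¹ = 1.584 kΩ.
V_A by voltage divider: V_A = 32.1 × 1.584/(4.15 + 1.584) = 8.868 V.
I(R2) = V_A / R2 = 8.868/63.5 = 0.1397 mA.

I ≈ 0.140 mA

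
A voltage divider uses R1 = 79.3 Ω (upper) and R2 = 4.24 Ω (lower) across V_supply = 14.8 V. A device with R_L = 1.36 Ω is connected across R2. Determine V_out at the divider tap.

V_out ≈ 0.190 V

First combine the lower leg with the load: R2 ‖ R_L = 1.030 Ω.
Then V_out = V_supply · R2'/(R1 + R2') = 14.8 × 1.030/80.33 = 0.1897 V.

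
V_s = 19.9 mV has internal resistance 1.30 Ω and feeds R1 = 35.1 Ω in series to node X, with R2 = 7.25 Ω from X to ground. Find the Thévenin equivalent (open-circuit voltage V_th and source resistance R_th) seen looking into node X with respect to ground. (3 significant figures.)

V_th ≈ 3.31 mV, R_th ≈ 6.05 Ω

R1' = 1.30 + 35.1 = 36.40 Ω (source resistance + R1).
Open-circuit (no load on X): V_th = V_s · R2/(R1' + R2) = 19.9 × 7.25/(36.40 + 7.25) = 3.305 mV.
With V_s suppressed (replaced by a short), R_th = R1' ‖ R2 = (36.40 × 7.25)/(36.40 + 7.25) = 6.046 Ω.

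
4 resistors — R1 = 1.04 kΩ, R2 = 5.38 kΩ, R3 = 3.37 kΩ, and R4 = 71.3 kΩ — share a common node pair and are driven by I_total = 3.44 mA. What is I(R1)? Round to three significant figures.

I ≈ 2.27 mA

ΣG = 1/1.04 + 1/5.38 + 1/3.37 + 1/71.3 = 1.458.
By the current-divider rule, I = I_total · G_k/ΣG = 3.44 × 0.6594 = 2.268 mA.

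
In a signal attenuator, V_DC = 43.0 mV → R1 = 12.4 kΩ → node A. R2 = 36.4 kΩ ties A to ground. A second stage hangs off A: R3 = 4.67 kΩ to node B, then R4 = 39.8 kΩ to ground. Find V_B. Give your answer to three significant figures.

V_B ≈ 23.8 mV

The second stage (R3 + R4 = 44.47 kΩ) loads node A in parallel with R2.
Effective lower resistance at A: R2 ‖ 44.47 = 20.02 kΩ.
V_A = 43.0 × 20.02/(12.4 + 20.02) = 26.55 mV.
V_B = V_A × 0.8950 = 23.76 mV.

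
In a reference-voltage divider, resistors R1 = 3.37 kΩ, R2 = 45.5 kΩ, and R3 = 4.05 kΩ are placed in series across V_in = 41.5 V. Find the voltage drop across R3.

V ≈ 3.18 V

Series total: ΣR = 3.37 + 45.5 + 4.05 = 52.92 kΩ.
V = V_in · R/ΣR = 41.5 × 0.07653 = 3.176 V.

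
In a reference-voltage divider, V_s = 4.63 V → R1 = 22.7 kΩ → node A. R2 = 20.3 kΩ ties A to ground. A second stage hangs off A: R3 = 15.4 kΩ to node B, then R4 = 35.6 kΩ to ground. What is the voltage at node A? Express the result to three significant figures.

V_A ≈ 1.81 V

Node A sees R2 in parallel with the series input of stage 2, R3 + R4 = 51.00 kΩ.
R2 ‖ (R3+R4) = 14.52 kΩ.
So V_A = 4.63 × 0.3901 = 1.806 V.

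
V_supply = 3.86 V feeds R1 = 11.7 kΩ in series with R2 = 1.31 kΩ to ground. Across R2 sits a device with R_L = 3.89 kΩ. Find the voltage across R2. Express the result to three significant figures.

The load sits in parallel with R2, giving an effective lower resistance R2' = R2·R_L/(R2+R_L) = 0.9800 kΩ.
Voltage divider with the loaded lower leg: V_out = 3.86 × 0.9800/(11.7 + 0.9800) = 3.86 × 0.07729 = 0.2983 V.
(Unloaded it would be 0.389 V; the load pulls it down.)

V_out ≈ 0.298 V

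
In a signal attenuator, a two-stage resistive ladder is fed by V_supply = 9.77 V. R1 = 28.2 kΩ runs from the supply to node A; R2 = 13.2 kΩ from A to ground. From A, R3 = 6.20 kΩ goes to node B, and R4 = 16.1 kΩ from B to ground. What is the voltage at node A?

V_A ≈ 2.22 V

The second stage (R3 + R4 = 22.30 kΩ) loads node A in parallel with R2.
R2 ‖ (R3+R4) = 8.292 kΩ.
V_A = 9.77 × 8.292/(28.2 + 8.292) = 2.220 V.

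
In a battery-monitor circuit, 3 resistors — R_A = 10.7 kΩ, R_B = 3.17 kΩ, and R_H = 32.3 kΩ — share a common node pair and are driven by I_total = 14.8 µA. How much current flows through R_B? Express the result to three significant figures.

Total conductance ΣG = 1/10.7 + 1/3.17 + 1/32.3 = 0.4399 (units of 1/kΩ).
R_B takes the fraction G_k/ΣG = 0.3155/0.4399 = 0.7172, so I = 14.8 × 0.7172 = 10.61 µA.

I ≈ 10.6 µA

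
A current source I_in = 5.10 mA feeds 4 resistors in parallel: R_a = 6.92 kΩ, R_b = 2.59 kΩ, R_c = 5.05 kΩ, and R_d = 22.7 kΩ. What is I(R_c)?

I ≈ 1.31 mA

ΣG = 1/6.92 + 1/2.59 + 1/5.05 + 1/22.7 = 0.7727.
By the current-divider rule, I = I_in · G_k/ΣG = 5.10 × 0.2563 = 1.307 mA.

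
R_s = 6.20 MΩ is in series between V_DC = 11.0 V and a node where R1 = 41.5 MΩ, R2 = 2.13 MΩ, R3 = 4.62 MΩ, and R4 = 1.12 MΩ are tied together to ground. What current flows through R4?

I ≈ 0.898 µA

Equivalent of the parallel group: R_p = 0.6239 MΩ.
V_A = 11.0 × 0.6239/6.824 = 1.006 V.
I(R4) = V_A / R4 = 1.006/1.12 = 0.8979 µA.
(Check via current divider: I_total = 1.612 µA; share G_k/ΣG = 0.5570 → same result.)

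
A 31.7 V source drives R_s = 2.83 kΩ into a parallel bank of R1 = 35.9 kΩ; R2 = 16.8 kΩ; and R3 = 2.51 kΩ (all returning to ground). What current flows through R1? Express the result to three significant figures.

I ≈ 0.372 mA

Parallel bank: R_p = 1/(1/35.9 + 1/16.8 + 1/2.51) = 2.059 kΩ.
V_A = 31.7 × 2.059/4.889 = 13.35 V.
Branch current I = V_A/R1 = 13.35/35.9 = 0.3718 mA.
(Check via current divider: I_total = 6.485 mA; share G_k/ΣG = 0.05734 → same result.)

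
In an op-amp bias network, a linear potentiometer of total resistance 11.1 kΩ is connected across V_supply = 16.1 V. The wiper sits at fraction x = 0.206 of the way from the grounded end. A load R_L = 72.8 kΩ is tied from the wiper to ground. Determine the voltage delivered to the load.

V_out ≈ 3.24 V

Lower segment x·R_p = 2.287 kΩ; upper segment (1−x)·R_p = 8.813 kΩ.
Lower segment in parallel with the load: 2.287 ‖ 72.8 = 2.217 kΩ.
Loaded-divider output: V_out = 16.1 × 0.2010 = 3.236 V.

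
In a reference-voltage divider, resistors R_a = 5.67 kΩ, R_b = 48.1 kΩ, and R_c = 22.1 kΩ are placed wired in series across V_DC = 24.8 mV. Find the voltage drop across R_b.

Total series resistance ΣR = 5.67 + 48.1 + 22.1 = 75.87 kΩ.
V = V_DC · R/ΣR = 24.8 × 0.6340 = 15.72 mV.

V ≈ 15.7 mV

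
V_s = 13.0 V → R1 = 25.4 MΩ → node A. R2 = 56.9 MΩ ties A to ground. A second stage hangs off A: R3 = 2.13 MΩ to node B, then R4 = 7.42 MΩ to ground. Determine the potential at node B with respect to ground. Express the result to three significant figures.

V_B ≈ 2.46 V

The second stage (R3 + R4 = 9.550 MΩ) loads node A in parallel with R2.
Effective lower resistance at A: R2 ‖ 9.550 = 8.178 MΩ.
First divider: V_A = V_s · 8.178/(25.4 + 8.178) = 3.166 V.
V_B = V_A × 0.7770 = 2.460 V.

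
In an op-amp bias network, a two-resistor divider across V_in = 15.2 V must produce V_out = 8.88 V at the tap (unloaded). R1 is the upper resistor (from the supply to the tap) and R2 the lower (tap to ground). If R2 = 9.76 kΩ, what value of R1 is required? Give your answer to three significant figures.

Required fraction k = V_out/V_in = 0.5842.
R1 = R2·(1/k − 1) = 9.76 × 0.7117 = 6.946 kΩ.

R1 ≈ 6.95 kΩ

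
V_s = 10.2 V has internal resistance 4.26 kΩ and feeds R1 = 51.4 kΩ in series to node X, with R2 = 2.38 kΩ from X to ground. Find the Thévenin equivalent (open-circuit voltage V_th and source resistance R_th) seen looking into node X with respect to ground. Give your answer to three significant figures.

V_th ≈ 0.418 V, R_th ≈ 2.28 kΩ

R1' = 4.26 + 51.4 = 55.66 kΩ (source resistance + R1).
Open-circuit (no load on X): V_th = V_s · R2/(R1' + R2) = 10.2 × 2.38/(55.66 + 2.38) = 0.4183 V.
With V_s suppressed (replaced by a short), R_th = R1' ‖ R2 = (55.66 × 2.38)/(55.66 + 2.38) = 2.282 kΩ.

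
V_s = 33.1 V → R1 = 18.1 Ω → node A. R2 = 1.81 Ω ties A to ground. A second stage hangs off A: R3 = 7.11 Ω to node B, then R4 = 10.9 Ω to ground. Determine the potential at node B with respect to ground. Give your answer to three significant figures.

The second stage (R3 + R4 = 18.01 Ω) loads node A in parallel with R2.
R2 ‖ (R3+R4) = 1.645 Ω.
V_A = 33.1 × 1.645/(18.1 + 1.645) = 2.757 V.
Then the unloaded second divider: V_B = V_A × R4/(R3+R4) = 2.757 × 0.6052 = 1.669 V.

V_B ≈ 1.67 V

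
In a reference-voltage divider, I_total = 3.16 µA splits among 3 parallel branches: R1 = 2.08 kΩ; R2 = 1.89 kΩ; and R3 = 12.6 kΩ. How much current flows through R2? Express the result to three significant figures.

I ≈ 1.53 µA

ΣG = 1/2.08 + 1/1.89 + 1/12.6 = 1.089.
Current divider: I(R2) = I_total · G_k/ΣG = 3.16 × (0.5291/1.089) = 3.16 × 0.4858 = 1.535 µA.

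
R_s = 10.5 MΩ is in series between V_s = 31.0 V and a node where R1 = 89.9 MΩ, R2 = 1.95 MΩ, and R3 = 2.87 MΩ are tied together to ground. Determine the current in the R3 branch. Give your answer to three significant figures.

Combine the parallel branches: R_p = (1/89.9 + 1/1.95 + 1/2.87)⁻¹ = 1.146 MΩ.
V_A = 31.0 × 1.146/11.65 = 3.051 V.
I(R3) = V_A / R3 = 3.051/2.87 = 1.063 µA.
(Check via current divider: I_total = 2.662 µA; share G_k/ΣG = 0.3994 → same result.)

I ≈ 1.06 µA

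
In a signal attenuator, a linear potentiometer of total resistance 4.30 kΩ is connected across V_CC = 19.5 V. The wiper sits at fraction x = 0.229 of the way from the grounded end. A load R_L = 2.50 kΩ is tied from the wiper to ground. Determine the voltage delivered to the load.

V_out ≈ 3.43 V

Lower segment x·R_p = 0.9847 kΩ; upper segment (1−x)·R_p = 3.315 kΩ.
Lower segment in parallel with the load: 0.9847 ‖ 2.50 = 0.7064 kΩ.
Then V_out = V_CC · 0.7064/(3.315 + 0.7064) = 3.425 V.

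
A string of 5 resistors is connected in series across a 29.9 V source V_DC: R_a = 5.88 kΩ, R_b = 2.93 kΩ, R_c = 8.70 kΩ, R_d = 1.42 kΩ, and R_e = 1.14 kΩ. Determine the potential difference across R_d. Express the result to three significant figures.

Series total: ΣR = 5.88 + 2.93 + 8.70 + 1.42 + 1.14 = 20.07 kΩ.
V = V_DC · R/ΣR = 29.9 × 0.07075 = 2.115 V.

V ≈ 2.12 V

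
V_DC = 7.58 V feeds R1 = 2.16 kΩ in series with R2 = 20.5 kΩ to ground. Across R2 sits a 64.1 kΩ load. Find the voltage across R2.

V_out ≈ 6.65 V

First combine the lower leg with the load: R2 ‖ R_L = 15.53 kΩ.
Voltage divider with the loaded lower leg: V_out = 7.58 × 15.53/(2.16 + 15.53) = 7.58 × 0.8779 = 6.655 V.
(Unloaded it would be 6.86 V; the load pulls it down.)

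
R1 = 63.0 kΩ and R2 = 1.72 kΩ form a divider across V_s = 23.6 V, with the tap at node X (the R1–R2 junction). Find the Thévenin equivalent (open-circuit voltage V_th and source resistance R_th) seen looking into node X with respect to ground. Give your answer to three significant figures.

V_th ≈ 0.627 V, R_th ≈ 1.67 kΩ

V_th is the unloaded tap voltage: V_s · R2/(R1+R2) = 23.6 × 0.02658 = 0.6272 V.
Looking into X with the source shorted: R_th = R1·R2/(R1+R2) = 63.00 × 1.72/64.72 = 1.674 kΩ.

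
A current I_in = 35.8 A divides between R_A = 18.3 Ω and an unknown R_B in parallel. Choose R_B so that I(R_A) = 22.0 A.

Two-branch current divider: I_A = I_in · R_B/(R_A + R_B).
With f = 0.6145, R_B = R_A · f/(1−f) = 18.3 × 1.594 = 29.17 Ω.

R_B ≈ 29.2 Ω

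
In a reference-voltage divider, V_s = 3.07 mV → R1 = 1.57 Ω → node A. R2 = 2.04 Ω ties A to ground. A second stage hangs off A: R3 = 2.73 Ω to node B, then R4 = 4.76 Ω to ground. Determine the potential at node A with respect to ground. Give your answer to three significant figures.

The second stage (R3 + R4 = 7.490 Ω) loads node A in parallel with R2.
Effective lower resistance at A: R2 ‖ 7.490 = 1.603 Ω.
V_A = 3.07 × 1.603/(1.57 + 1.603) = 1.551 mV.

V_A ≈ 1.55 mV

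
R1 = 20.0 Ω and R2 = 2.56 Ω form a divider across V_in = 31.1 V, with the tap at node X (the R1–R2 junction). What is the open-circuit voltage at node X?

V_th is the unloaded tap voltage: V_in · R2/(R1+R2) = 31.1 × 0.1135 = 3.529 V.

V_th ≈ 3.53 V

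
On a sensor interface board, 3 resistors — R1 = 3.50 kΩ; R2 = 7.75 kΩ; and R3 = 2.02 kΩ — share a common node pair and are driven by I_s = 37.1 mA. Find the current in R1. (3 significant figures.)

I ≈ 11.7 mA

Conductances: ΣG = 1/3.50 + 1/7.75 + 1/2.02 = 0.9098 (1/kΩ).
By the current-divider rule, I = I_s · G_k/ΣG = 37.1 × 0.3140 = 11.65 mA.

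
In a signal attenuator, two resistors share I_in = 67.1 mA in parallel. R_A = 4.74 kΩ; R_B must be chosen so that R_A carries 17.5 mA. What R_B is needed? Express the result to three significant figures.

R_B ≈ 1.67 kΩ

Two-branch current divider: I_A = I_in · R_B/(R_A + R_B).
17.5/67.1 = R_B/(R_A + R_B) → R_B = R_A · (0.2608)/(1 − 0.2608) = 4.74 × 0.3528 = 1.672 kΩ.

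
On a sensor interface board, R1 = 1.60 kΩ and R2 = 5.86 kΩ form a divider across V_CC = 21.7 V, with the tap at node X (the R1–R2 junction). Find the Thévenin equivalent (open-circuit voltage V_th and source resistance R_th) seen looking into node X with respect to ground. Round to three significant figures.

With X open, the divider is unloaded: V_th = 21.7 × 5.86/7.460 = 17.05 V.
Looking into X with the source shorted: R_th = R1·R2/(R1+R2) = 1.600 × 5.86/7.460 = 1.257 kΩ.

V_th ≈ 17.0 V, R_th ≈ 1.26 kΩ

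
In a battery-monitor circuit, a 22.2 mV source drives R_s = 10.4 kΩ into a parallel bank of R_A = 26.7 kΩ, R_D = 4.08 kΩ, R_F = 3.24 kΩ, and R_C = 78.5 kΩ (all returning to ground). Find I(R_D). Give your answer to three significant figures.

Parallel bank: R_p = 1/(1/26.7 + 1/4.08 + 1/3.24 + 1/78.5) = 1.656 kΩ.
V_A = 22.2 × 1.656/12.06 = 3.049 mV.
I(R_D) = V_A / R_D = 3.049/4.08 = 0.7473 µA.

I ≈ 0.747 µA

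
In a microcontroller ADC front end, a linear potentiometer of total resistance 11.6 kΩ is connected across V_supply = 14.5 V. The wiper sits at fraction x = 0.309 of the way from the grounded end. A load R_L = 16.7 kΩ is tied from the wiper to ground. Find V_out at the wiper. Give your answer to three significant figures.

The pot divides into 8.016 kΩ above the wiper and 3.584 kΩ below.
(x·R_p) ‖ R_L = 2.951 kΩ.
V_out = 14.5 × 2.951/(8.016 + 2.951) = 3.902 V.

V_out ≈ 3.90 V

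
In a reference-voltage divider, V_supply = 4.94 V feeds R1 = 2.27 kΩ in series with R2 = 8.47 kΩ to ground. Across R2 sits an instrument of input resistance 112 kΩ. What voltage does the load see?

V_out ≈ 3.83 V

The load sits in parallel with R2, giving an effective lower resistance R2' = R2·R_L/(R2+R_L) = 7.874 kΩ.
Now apply the divider: V_out = 4.94 × 0.7762 = 3.835 V.
(Unloaded it would be 3.90 V; the load pulls it down.)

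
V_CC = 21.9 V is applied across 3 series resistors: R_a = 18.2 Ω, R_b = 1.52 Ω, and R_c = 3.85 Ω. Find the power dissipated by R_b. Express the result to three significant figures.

The common current is I = 21.9/23.57 = 0.9291 A.
P(R_b) = I²·R_b = (0.9291)² × 1.52 = 1.312 W.

P ≈ 1.31 W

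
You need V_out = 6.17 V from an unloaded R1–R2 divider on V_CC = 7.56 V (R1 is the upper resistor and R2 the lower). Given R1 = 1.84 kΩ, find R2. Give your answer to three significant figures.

Required fraction k = V_out/V_CC = 0.8161.
Rearranging, R2 = R1·k/(1−k) = 1.84 × 4.439 = 8.167 kΩ.

R2 ≈ 8.17 kΩ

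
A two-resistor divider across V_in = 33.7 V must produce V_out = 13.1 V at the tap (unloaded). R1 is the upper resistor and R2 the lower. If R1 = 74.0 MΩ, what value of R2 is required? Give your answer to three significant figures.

R2 ≈ 47.1 MΩ

V_out/V_in = R2/(R1+R2) = 0.3887.
Rearranging, R2 = R1·k/(1−k) = 74.0 × 0.6359 = 47.06 MΩ.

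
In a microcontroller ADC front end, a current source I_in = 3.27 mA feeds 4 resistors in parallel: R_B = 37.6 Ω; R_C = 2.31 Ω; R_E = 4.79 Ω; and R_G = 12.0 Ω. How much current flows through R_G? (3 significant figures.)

ΣG = 1/37.6 + 1/2.31 + 1/4.79 + 1/12.0 = 0.7516.
R_G takes the fraction G_k/ΣG = 0.08333/0.7516 = 0.1109, so I = 3.27 × 0.1109 = 0.3626 mA.

I ≈ 0.363 mA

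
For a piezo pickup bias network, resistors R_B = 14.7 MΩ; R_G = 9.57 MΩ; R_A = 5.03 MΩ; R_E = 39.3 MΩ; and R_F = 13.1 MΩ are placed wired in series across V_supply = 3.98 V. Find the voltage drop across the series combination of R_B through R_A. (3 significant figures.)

V ≈ 1.43 V

Total series resistance ΣR = 14.7 + 9.57 + 5.03 + 39.3 + 13.1 = 81.70 MΩ.
R_{R_B..R_A} = 14.7 + 9.57 + 5.03 = 29.30 MΩ.
V = V_supply · R/ΣR = 3.98 × 0.3586 = 1.427 V.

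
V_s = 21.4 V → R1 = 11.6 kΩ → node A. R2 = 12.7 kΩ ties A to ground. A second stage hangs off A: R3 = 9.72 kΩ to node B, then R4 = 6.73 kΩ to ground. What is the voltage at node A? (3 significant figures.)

The second stage (R3 + R4 = 16.45 kΩ) loads node A in parallel with R2.
R2 ‖ (R3+R4) = 7.167 kΩ.
V_A = 21.4 × 7.167/(11.6 + 7.167) = 8.172 V.

V_A ≈ 8.17 V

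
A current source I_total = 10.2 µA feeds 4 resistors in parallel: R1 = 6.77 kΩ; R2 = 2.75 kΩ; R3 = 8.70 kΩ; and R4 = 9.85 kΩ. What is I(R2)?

I ≈ 5.10 µA

ΣG = 1/6.77 + 1/2.75 + 1/8.70 + 1/9.85 = 0.7278.
Current divider: I(R2) = I_total · G_k/ΣG = 10.2 × (0.3636/0.7278) = 10.2 × 0.4996 = 5.096 µA.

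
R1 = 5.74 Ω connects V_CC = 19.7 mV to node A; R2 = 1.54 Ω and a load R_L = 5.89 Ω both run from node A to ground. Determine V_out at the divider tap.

V_out ≈ 3.46 mV

The load sits in parallel with R2, giving an effective lower resistance R2' = R2·R_L/(R2+R_L) = 1.221 Ω.
Voltage divider with the loaded lower leg: V_out = 19.7 × 1.221/(5.74 + 1.221) = 19.7 × 0.1754 = 3.455 mV.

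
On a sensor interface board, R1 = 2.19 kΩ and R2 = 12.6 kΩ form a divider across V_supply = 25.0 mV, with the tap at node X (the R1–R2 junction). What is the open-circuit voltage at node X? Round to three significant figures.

V_th ≈ 21.3 mV

With X open, the divider is unloaded: V_th = 25.0 × 12.6/14.79 = 21.30 mV.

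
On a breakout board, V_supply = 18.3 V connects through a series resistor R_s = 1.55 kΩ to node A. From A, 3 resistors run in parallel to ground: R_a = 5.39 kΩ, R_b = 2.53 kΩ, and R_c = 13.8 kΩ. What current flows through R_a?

Combine the parallel branches: R_p = (1/5.39 + 1/2.53 + 1/13.8)⁻¹ = 1.531 kΩ.
Node voltage V_A = V_supply · R_p/(R_s + R_p) = 18.3 × 0.4969 = 9.093 V.
I(R_a) = V_A / R_a = 9.093/5.39 = 1.687 mA.

I ≈ 1.69 mA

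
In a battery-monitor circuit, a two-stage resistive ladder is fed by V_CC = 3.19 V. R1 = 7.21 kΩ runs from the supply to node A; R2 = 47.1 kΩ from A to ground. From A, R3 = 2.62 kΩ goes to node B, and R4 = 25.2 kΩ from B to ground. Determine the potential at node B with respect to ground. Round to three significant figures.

V_B ≈ 2.05 V

The second stage (R3 + R4 = 27.82 kΩ) loads node A in parallel with R2.
R2 ‖ (R3+R4) = 17.49 kΩ.
First divider: V_A = V_CC · 17.49/(7.21 + 17.49) = 2.259 V.
Then the unloaded second divider: V_B = V_A × R4/(R3+R4) = 2.259 × 0.9058 = 2.046 V.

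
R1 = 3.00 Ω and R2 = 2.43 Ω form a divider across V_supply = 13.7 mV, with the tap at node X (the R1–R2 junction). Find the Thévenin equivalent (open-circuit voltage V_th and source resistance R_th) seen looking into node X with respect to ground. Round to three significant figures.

V_th ≈ 6.13 mV, R_th ≈ 1.34 Ω

V_th is the unloaded tap voltage: V_supply · R2/(R1+R2) = 13.7 × 0.4475 = 6.131 mV.
Zeroing V_supply shorts the top of R1 to ground, so R_th = R1 ‖ R2 = 1.343 Ω.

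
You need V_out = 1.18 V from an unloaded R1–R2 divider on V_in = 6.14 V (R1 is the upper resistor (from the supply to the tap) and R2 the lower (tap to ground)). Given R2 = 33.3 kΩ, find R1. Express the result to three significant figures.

R1 ≈ 140 kΩ

V_out/V_in = R2/(R1+R2) = 0.1922.
Rearranging, R1 = R2·(1−k)/k = 33.3 × 4.203 = 140.0 kΩ.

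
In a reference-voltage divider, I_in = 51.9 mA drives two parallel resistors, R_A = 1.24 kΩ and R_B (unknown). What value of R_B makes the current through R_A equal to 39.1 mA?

In a two-way split, I_A/I_in = R_B/(R_A + R_B).
39.1/51.9 = R_B/(R_A + R_B) → R_B = R_A · (0.7534)/(1 − 0.7534) = 1.24 × 3.055 = 3.788 kΩ.

R_B ≈ 3.79 kΩ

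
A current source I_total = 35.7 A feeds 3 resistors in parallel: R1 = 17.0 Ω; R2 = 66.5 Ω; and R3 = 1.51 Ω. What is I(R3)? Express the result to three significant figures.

I ≈ 32.1 A

Total conductance ΣG = 1/17.0 + 1/66.5 + 1/1.51 = 0.7361 (units of 1/Ω).
R3 takes the fraction G_k/ΣG = 0.6623/0.7361 = 0.8997, so I = 35.7 × 0.8997 = 32.12 A.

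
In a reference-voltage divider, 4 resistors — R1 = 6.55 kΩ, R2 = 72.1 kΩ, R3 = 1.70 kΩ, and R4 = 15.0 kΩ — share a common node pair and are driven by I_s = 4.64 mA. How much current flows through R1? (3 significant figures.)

ΣG = 1/6.55 + 1/72.1 + 1/1.70 + 1/15.0 = 0.8214.
By the current-divider rule, I = I_s · G_k/ΣG = 4.64 × 0.1859 = 0.8624 mA.

I ≈ 0.862 mA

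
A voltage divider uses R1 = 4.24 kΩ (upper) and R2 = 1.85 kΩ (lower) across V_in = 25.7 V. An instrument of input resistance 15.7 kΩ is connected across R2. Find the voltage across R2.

V_out ≈ 7.22 V

R2 ‖ R_L = (1.85 × 15.7)/(1.85 + 15.7) = 1.655 kΩ.
Voltage divider with the loaded lower leg: V_out = 25.7 × 1.655/(4.24 + 1.655) = 25.7 × 0.2807 = 7.215 V.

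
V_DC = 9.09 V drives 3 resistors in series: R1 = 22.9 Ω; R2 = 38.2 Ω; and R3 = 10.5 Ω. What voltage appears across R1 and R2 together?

V ≈ 7.76 V

Series total: ΣR = 22.9 + 38.2 + 10.5 = 71.60 Ω.
R_{R1..R2} = 22.9 + 38.2 = 61.10 Ω.
V = V_DC · R/ΣR = 9.09 × 0.8534 = 7.757 V.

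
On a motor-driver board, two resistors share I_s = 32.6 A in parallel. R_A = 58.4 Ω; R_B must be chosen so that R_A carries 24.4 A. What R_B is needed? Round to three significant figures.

R_B ≈ 174 Ω

The fraction through R_A equals R_B/(R_A+R_B).
With f = 0.7485, R_B = R_A · f/(1−f) = 58.4 × 2.976 = 173.8 Ω.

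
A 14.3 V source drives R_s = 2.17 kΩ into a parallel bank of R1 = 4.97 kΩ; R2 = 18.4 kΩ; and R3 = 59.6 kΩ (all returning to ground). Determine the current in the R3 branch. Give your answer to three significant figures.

I ≈ 0.151 mA

Parallel bank: R_p = 1/(1/4.97 + 1/18.4 + 1/59.6) = 3.672 kΩ.
V_A by voltage divider: V_A = 14.3 × 3.672/(2.17 + 3.672) = 8.988 V.
Branch current I = V_A/R3 = 8.988/59.6 = 0.1508 mA.
(Check via current divider: I_total = 2.448 mA; share G_k/ΣG = 0.06161 → same result.)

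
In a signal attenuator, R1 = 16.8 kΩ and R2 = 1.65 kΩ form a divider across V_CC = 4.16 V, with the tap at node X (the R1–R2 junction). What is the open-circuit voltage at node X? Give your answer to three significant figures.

V_th ≈ 0.372 V

V_th is the unloaded tap voltage: V_CC · R2/(R1+R2) = 4.16 × 0.08943 = 0.3720 V.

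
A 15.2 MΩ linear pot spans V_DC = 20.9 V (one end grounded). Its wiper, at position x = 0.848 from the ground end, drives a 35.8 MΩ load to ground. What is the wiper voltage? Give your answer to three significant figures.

V_out ≈ 16.8 V

Split the track: R_lower = x·R_p = 12.89 MΩ, R_upper = (1−x)·R_p = 2.310 MΩ.
(x·R_p) ‖ R_L = 9.477 MΩ.
Then V_out = V_DC · 9.477/(2.310 + 9.477) = 16.80 V.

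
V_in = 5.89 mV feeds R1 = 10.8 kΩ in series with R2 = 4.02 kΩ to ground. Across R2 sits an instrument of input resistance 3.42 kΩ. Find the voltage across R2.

V_out ≈ 0.861 mV

R2 ‖ R_L = (4.02 × 3.42)/(4.02 + 3.42) = 1.848 kΩ.
Then V_out = V_in · R2'/(R1 + R2') = 5.89 × 1.848/12.65 = 0.8605 mV.
(Unloaded it would be 1.60 mV; the load pulls it down.)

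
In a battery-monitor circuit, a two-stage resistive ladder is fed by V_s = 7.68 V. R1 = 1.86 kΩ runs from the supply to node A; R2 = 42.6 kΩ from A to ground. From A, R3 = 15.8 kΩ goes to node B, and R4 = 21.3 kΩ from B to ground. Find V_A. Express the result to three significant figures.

V_A ≈ 7.02 V

The second stage (R3 + R4 = 37.10 kΩ) loads node A in parallel with R2.
Effective lower resistance at A: R2 ‖ 37.10 = 19.83 kΩ.
So V_A = 7.68 × 0.9142 = 7.021 V.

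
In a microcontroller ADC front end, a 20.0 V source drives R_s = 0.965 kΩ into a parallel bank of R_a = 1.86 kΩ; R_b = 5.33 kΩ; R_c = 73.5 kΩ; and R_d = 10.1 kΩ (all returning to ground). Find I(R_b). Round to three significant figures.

I ≈ 2.07 mA

Equivalent of the parallel group: R_p = 1.194 kΩ.
V_A by voltage divider: V_A = 20.0 × 1.194/(0.965 + 1.194) = 11.06 V.
Branch current I = V_A/R_b = 11.06/5.33 = 2.075 mA.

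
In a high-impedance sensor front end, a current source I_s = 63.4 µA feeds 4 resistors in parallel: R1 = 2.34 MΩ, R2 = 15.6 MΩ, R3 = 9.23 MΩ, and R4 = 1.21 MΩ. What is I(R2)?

Conductances: ΣG = 1/2.34 + 1/15.6 + 1/9.23 + 1/1.21 = 1.426 (1/MΩ).
Current divider: I(R2) = I_s · G_k/ΣG = 63.4 × (0.06410/1.426) = 63.4 × 0.04495 = 2.850 µA.

I ≈ 2.85 µA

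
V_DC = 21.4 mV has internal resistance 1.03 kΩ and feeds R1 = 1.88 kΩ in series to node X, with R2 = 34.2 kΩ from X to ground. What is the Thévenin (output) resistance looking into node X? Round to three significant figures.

R1' = 1.03 + 1.88 = 2.910 kΩ (source resistance + R1).
Zeroing V_DC shorts the top of R1' to ground, so R_th = R1' ‖ R2 = 2.682 kΩ.

R_th ≈ 2.68 kΩ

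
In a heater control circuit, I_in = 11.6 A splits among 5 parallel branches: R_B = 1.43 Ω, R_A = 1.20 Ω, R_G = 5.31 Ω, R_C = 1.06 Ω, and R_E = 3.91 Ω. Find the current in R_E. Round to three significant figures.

I ≈ 1.02 A

Conductances: ΣG = 1/1.43 + 1/1.20 + 1/5.31 + 1/1.06 + 1/3.91 = 2.920 (1/Ω).
R_E takes the fraction G_k/ΣG = 0.2558/2.920 = 0.08758, so I = 11.6 × 0.08758 = 1.016 A.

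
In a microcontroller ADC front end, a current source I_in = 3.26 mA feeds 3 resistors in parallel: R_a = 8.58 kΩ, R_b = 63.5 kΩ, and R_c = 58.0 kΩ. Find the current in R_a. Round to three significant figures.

Conductances: ΣG = 1/8.58 + 1/63.5 + 1/58.0 = 0.1495 (1/kΩ).
Current divider: I(R_a) = I_in · G_k/ΣG = 3.26 × (0.1166/0.1495) = 3.26 × 0.7794 = 2.541 mA.

I ≈ 2.54 mA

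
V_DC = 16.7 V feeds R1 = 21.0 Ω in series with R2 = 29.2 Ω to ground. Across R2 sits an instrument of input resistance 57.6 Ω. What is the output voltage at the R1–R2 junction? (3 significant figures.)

First combine the lower leg with the load: R2 ‖ R_L = 19.38 Ω.
Voltage divider with the loaded lower leg: V_out = 16.7 × 19.38/(21.0 + 19.38) = 16.7 × 0.4799 = 8.014 V.

V_out ≈ 8.01 V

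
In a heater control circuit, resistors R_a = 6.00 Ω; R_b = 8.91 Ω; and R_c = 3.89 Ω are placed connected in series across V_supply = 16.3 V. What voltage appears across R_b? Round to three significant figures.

V ≈ 7.73 V

Series total: ΣR = 6.00 + 8.91 + 3.89 = 18.80 Ω.
By the voltage-divider rule, V = 16.3 × 8.910/18.80 = 7.725 V.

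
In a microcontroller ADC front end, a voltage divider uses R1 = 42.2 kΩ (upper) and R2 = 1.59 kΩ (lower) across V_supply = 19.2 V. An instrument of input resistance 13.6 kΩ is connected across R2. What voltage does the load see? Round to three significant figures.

V_out ≈ 0.627 V

The load sits in parallel with R2, giving an effective lower resistance R2' = R2·R_L/(R2+R_L) = 1.424 kΩ.
Then V_out = V_supply · R2'/(R1 + R2') = 19.2 × 1.424/43.62 = 0.6266 V.
(Unloaded it would be 0.697 V; the load pulls it down.)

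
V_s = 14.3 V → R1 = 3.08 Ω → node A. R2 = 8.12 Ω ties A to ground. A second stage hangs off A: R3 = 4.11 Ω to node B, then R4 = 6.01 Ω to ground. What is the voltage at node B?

V_B ≈ 5.04 V

Node A sees R2 in parallel with the series input of stage 2, R3 + R4 = 10.12 Ω.
R2 ‖ (R3+R4) = 4.505 Ω.
First divider: V_A = V_s · 4.505/(3.08 + 4.505) = 8.493 V.
V_B = V_A × 0.5939 = 5.044 V.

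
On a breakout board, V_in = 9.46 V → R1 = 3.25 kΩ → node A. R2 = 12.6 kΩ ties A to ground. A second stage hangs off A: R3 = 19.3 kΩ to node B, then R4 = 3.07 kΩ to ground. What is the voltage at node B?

V_B ≈ 0.925 V

The second stage (R3 + R4 = 22.37 kΩ) loads node A in parallel with R2.
R2 ‖ (R3+R4) = 8.060 kΩ.
First divider: V_A = V_in · 8.060/(3.25 + 8.060) = 6.742 V.
Then the unloaded second divider: V_B = V_A × R4/(R3+R4) = 6.742 × 0.1372 = 0.9252 V.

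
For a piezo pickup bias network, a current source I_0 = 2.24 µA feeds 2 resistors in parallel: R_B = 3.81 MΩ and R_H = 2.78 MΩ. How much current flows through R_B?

I ≈ 0.945 µA

With just two branches, the current splits inversely with resistance.
So I = 2.24 × 2.78/6.590 = 0.9449 µA.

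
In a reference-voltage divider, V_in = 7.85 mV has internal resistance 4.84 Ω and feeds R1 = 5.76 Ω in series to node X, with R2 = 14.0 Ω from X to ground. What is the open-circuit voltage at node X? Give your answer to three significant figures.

R1' = 4.84 + 5.76 = 10.60 Ω (source resistance + R1).
V_th is the unloaded tap voltage: V_in · R2/(R1'+R2) = 7.85 × 0.5691 = 4.467 mV.

V_th ≈ 4.47 mV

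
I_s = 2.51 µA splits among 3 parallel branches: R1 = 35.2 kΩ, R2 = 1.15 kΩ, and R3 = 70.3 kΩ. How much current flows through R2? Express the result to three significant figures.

ΣG = 1/35.2 + 1/1.15 + 1/70.3 = 0.9122.
R2 takes the fraction G_k/ΣG = 0.8696/0.9122 = 0.9533, so I = 2.51 × 0.9533 = 2.393 µA.

I ≈ 2.39 µA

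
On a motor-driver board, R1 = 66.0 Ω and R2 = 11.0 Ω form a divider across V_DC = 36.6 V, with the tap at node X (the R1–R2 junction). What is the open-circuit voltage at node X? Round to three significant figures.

V_th ≈ 5.23 V

With X open, the divider is unloaded: V_th = 36.6 × 11.0/77.00 = 5.229 V.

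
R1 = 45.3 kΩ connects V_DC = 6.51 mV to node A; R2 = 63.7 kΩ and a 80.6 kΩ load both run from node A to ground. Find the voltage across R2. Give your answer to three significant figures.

V_out ≈ 2.86 mV

The load sits in parallel with R2, giving an effective lower resistance R2' = R2·R_L/(R2+R_L) = 35.58 kΩ.
Now apply the divider: V_out = 6.51 × 0.4399 = 2.864 mV.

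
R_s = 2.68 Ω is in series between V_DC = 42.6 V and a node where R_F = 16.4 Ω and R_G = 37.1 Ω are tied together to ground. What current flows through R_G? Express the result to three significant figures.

Parallel bank: R_p = 1/(1/16.4 + 1/37.1) = 11.37 Ω.
Node voltage V_A = V_DC · R_p/(R_s + R_p) = 42.6 × 0.8093 = 34.48 V.
I(R_G) = V_A / R_G = 34.48/37.1 = 0.9293 A.

I ≈ 0.929 A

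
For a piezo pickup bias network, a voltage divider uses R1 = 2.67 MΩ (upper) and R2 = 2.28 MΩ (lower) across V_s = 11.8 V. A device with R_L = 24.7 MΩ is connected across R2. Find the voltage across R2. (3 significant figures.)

V_out ≈ 5.18 V

R2 ‖ R_L = (2.28 × 24.7)/(2.28 + 24.7) = 2.087 MΩ.
Now apply the divider: V_out = 11.8 × 0.4388 = 5.177 V.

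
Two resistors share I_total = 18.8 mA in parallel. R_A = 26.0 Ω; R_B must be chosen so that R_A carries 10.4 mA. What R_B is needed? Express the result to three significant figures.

R_B ≈ 32.2 Ω

The fraction through R_A equals R_B/(R_A+R_B).
With f = 0.5532, R_B = R_A · f/(1−f) = 26.0 × 1.238 = 32.19 Ω.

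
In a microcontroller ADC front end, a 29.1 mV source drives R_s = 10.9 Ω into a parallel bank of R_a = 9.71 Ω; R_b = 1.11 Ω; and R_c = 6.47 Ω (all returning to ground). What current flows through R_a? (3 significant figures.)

Combine the parallel branches: R_p = (1/9.71 + 1/1.11 + 1/6.47)⁻¹ = 0.8632 Ω.
Node voltage V_A = V_DC · R_p/(R_s + R_p) = 29.1 × 0.07338 = 2.135 mV.
Branch current I = V_A/R_a = 2.135/9.71 = 0.2199 mA.
(Check via current divider: I_total = 2.474 mA; share G_k/ΣG = 0.08890 → same result.)

I ≈ 0.220 mA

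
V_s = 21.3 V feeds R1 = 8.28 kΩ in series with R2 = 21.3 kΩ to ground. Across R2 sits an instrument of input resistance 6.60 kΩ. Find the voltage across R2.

First combine the lower leg with the load: R2 ‖ R_L = 5.039 kΩ.
Now apply the divider: V_out = 21.3 × 0.3783 = 8.058 V.
(Unloaded it would be 15.3 V; the load pulls it down.)

V_out ≈ 8.06 V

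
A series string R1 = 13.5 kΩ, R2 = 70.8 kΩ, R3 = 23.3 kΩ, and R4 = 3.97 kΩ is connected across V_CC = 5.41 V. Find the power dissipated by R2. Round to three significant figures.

P ≈ 0.166 mW

Series current I = V_CC/ΣR = 5.41/111.6 = 0.04849 mA.
P = I²R = 0.002351 × 70.8 = 0.1665 mW.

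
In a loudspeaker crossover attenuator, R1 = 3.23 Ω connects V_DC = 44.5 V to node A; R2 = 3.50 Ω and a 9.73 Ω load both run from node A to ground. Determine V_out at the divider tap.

R2 ‖ R_L = (3.50 × 9.73)/(3.50 + 9.73) = 2.574 Ω.
Now apply the divider: V_out = 44.5 × 0.4435 = 19.74 V.

V_out ≈ 19.7 V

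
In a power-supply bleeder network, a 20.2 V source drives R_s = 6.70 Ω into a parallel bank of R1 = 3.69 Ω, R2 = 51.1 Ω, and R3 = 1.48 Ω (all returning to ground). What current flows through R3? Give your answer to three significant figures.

Equivalent of the parallel group: R_p = 1.035 Ω.
Node voltage V_A = V_DC · R_p/(R_s + R_p) = 20.2 × 0.1338 = 2.703 V.
Branch current I = V_A/R3 = 2.703/1.48 = 1.826 A.
(Equivalently: I_total = 2.612 A, then current-divider fraction G_k/ΣG = 0.6993.)

I ≈ 1.83 A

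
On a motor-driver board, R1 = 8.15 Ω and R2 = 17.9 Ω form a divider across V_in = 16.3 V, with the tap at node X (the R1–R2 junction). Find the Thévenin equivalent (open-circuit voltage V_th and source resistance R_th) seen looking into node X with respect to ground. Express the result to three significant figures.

V_th ≈ 11.2 V, R_th ≈ 5.60 Ω

Open-circuit (no load on X): V_th = V_in · R2/(R1 + R2) = 16.3 × 17.9/(8.150 + 17.9) = 11.20 V.
Zeroing V_in shorts the top of R1 to ground, so R_th = R1 ‖ R2 = 5.600 Ω.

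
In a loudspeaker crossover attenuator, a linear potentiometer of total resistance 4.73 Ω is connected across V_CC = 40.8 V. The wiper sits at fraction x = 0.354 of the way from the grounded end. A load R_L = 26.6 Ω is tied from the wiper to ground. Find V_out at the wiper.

Split the track: R_lower = x·R_p = 1.674 Ω, R_upper = (1−x)·R_p = 3.056 Ω.
(x·R_p) ‖ R_L = 1.575 Ω.
Loaded-divider output: V_out = 40.8 × 0.3402 = 13.88 V.

V_out ≈ 13.9 V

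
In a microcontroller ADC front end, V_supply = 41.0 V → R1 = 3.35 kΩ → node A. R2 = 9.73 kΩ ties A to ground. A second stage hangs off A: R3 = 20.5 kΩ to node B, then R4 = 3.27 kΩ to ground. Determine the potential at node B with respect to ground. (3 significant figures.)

Node A sees R2 in parallel with the series input of stage 2, R3 + R4 = 23.77 kΩ.
R2 ‖ (R3+R4) = 6.904 kΩ.
So V_A = 41.0 × 0.6733 = 27.61 V.
Stage 2 is unloaded, so V_B = V_A · R4/(R3+R4) = 27.61 × 3.27/23.77 = 3.798 V.

V_B ≈ 3.80 V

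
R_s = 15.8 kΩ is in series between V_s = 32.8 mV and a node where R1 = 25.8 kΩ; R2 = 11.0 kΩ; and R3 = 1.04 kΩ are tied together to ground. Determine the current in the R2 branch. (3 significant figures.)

Equivalent of the parallel group: R_p = 0.9164 kΩ.
Node voltage V_A = V_s · R_p/(R_s + R_p) = 32.8 × 0.05482 = 1.798 mV.
Branch current I = V_A/R2 = 1.798/11.0 = 0.1635 µA.

I ≈ 0.163 µA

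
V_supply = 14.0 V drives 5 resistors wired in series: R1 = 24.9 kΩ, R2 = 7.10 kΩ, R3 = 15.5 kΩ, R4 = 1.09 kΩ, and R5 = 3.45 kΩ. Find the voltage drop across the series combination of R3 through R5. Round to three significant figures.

V ≈ 5.39 V

ΣR = 24.9 + 7.10 + 15.5 + 1.09 + 3.45 = 52.04 kΩ.
R_{R3..R5} = 15.5 + 1.09 + 3.45 = 20.04 kΩ.
By the voltage-divider rule, V = 14.0 × 20.04/52.04 = 5.391 V.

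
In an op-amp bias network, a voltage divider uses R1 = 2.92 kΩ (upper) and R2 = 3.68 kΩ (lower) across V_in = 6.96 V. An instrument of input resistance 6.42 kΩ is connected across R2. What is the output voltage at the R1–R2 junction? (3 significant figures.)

V_out ≈ 3.10 V

R2 ‖ R_L = (3.68 × 6.42)/(3.68 + 6.42) = 2.339 kΩ.
Now apply the divider: V_out = 6.96 × 0.4448 = 3.096 V.
(Unloaded it would be 3.88 V; the load pulls it down.)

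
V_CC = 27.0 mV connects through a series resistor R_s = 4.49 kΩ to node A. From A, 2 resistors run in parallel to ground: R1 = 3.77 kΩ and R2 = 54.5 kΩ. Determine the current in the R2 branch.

Combine the parallel branches: R_p = (1/3.77 + 1/54.5)⁻¹ = 3.526 kΩ.
Node voltage V_A = V_CC · R_p/(R_s + R_p) = 27.0 × 0.4399 = 11.88 mV.
I(R2) = V_A / R2 = 11.88/54.5 = 0.2179 µA.

I ≈ 0.218 µA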